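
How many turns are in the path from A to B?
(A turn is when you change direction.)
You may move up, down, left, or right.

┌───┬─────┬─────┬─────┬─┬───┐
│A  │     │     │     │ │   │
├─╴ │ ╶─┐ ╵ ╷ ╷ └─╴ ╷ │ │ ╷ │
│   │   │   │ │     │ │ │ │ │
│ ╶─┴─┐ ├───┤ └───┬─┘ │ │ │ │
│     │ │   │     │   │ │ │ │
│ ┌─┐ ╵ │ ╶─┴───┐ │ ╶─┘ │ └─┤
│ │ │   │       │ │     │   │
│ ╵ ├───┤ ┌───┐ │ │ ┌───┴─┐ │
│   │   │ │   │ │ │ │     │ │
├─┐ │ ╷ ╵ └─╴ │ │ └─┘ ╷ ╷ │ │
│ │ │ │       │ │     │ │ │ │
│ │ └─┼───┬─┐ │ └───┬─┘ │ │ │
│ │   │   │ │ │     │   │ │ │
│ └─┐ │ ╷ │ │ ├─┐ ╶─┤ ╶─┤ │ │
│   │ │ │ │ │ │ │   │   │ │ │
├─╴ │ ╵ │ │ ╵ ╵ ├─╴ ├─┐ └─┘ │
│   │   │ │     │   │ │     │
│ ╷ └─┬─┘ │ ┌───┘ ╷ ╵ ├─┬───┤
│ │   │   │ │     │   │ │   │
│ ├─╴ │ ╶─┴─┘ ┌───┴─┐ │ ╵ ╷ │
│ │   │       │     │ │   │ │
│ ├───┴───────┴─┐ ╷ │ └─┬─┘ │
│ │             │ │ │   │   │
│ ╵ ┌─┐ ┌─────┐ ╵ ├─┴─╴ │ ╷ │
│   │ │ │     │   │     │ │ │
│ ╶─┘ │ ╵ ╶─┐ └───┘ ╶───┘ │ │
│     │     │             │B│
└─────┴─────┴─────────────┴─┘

Directions: right, down, left, down, down, down, right, down, down, right, down, down, right, up, up, right, down, down, down, left, down, right, right, right, up, right, right, up, right, down, right, down, down, right, down, left, left, down, right, right, right, up, up, right, down, down
Number of turns: 29

Solution:

┌───┬─────┬─────┬─────┬─┬───┐
│A ↓│     │     │     │ │   │
├─╴ │ ╶─┐ ╵ ╷ ╷ └─╴ ╷ │ │ ╷ │
│↓ ↲│   │   │ │     │ │ │ │ │
│ ╶─┴─┐ ├───┤ └───┬─┘ │ │ │ │
│↓    │ │   │     │   │ │ │ │
│ ┌─┐ ╵ │ ╶─┴───┐ │ ╶─┘ │ └─┤
│↓│ │   │       │ │     │   │
│ ╵ ├───┤ ┌───┐ │ │ ┌───┴─┐ │
│↳ ↓│   │ │   │ │ │ │     │ │
├─┐ │ ╷ ╵ └─╴ │ │ └─┘ ╷ ╷ │ │
│ │↓│ │       │ │     │ │ │ │
│ │ └─┼───┬─┐ │ └───┬─┘ │ │ │
│ │↳ ↓│↱ ↓│ │ │     │   │ │ │
│ └─┐ │ ╷ │ │ ├─┐ ╶─┤ ╶─┤ │ │
│   │↓│↑│↓│ │ │ │   │   │ │ │
├─╴ │ ╵ │ │ ╵ ╵ ├─╴ ├─┐ └─┘ │
│   │↳ ↑│↓│     │↱ ↓│ │     │
│ ╷ └─┬─┘ │ ┌───┘ ╷ ╵ ├─┬───┤
│ │   │↓ ↲│ │↱ → ↑│↳ ↓│ │   │
│ ├─╴ │ ╶─┴─┘ ┌───┴─┐ │ ╵ ╷ │
│ │   │↳ → → ↑│     │↓│   │ │
│ ├───┴───────┴─┐ ╷ │ └─┬─┘ │
│ │             │ │ │↳ ↓│↱ ↓│
│ ╵ ┌─┐ ┌─────┐ ╵ ├─┴─╴ │ ╷ │
│   │ │ │     │   │↓ ← ↲│↑│↓│
│ ╶─┘ │ ╵ ╶─┐ └───┘ ╶───┘ │ │
│     │     │      ↳ → → ↑│B│
└─────┴─────┴─────────────┴─┘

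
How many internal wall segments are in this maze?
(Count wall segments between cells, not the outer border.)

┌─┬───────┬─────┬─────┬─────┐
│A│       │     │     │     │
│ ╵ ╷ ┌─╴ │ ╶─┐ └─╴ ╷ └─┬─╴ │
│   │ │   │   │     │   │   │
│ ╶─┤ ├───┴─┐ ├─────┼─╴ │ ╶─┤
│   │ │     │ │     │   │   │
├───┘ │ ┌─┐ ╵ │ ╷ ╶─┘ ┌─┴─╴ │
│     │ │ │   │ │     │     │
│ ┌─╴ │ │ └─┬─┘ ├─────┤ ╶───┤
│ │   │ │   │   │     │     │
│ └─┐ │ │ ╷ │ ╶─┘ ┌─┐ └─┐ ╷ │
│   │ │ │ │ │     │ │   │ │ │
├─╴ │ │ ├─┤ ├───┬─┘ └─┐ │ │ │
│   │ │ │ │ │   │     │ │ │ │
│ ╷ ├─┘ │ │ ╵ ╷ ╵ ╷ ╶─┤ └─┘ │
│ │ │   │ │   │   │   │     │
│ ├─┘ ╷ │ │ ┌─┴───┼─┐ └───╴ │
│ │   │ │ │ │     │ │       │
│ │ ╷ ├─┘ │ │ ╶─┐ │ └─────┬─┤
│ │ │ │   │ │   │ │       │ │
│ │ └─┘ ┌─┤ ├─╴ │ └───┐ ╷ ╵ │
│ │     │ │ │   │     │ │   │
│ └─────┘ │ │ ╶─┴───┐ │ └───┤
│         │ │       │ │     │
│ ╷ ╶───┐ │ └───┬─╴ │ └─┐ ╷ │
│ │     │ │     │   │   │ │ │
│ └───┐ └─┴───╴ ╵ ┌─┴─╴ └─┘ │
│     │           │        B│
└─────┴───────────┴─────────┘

Counting internal wall segments:
Total internal walls: 169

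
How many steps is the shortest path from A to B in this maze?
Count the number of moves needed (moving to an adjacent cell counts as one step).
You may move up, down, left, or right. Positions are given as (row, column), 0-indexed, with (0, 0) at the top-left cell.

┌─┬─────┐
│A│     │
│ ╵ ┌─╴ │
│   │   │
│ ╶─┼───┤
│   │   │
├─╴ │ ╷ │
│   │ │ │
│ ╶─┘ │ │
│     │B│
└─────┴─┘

Using BFS to find shortest path:
Start: (0, 0), End: (4, 3)
Path found:
(0,0) → (1,0) → (2,0) → (2,1) → (3,1) → (3,0) → (4,0) → (4,1) → (4,2) → (3,2) → (2,2) → (2,3) → (3,3) → (4,3)
Number of steps: 13

Solution:

┌─┬─────┐
│A│     │
│ ╵ ┌─╴ │
│↓  │   │
│ ╶─┼───┤
│↳ ↓│↱ ↓│
├─╴ │ ╷ │
│↓ ↲│↑│↓│
│ ╶─┘ │ │
│↳ → ↑│B│
└─────┴─┘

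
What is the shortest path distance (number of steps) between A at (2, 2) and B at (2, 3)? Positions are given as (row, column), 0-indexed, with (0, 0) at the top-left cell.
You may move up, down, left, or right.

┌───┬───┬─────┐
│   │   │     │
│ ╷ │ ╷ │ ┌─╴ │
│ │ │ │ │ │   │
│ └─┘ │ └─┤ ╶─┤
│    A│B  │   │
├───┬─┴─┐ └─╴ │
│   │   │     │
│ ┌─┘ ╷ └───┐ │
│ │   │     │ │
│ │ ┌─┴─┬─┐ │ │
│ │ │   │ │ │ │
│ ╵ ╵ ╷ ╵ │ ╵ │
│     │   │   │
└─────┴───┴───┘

Finding path from (2, 2) to (2, 3):
Path: (2,2) → (1,2) → (0,2) → (0,3) → (1,3) → (2,3)
Distance: 5 steps

Solution:

┌───┬───┬─────┐
│   │↱ ↓│     │
│ ╷ │ ╷ │ ┌─╴ │
│ │ │↑│↓│ │   │
│ └─┘ │ └─┤ ╶─┤
│    A│B  │   │
├───┬─┴─┐ └─╴ │
│   │   │     │
│ ┌─┘ ╷ └───┐ │
│ │   │     │ │
│ │ ┌─┴─┬─┐ │ │
│ │ │   │ │ │ │
│ ╵ ╵ ╷ ╵ │ ╵ │
│     │   │   │
└─────┴───┴───┘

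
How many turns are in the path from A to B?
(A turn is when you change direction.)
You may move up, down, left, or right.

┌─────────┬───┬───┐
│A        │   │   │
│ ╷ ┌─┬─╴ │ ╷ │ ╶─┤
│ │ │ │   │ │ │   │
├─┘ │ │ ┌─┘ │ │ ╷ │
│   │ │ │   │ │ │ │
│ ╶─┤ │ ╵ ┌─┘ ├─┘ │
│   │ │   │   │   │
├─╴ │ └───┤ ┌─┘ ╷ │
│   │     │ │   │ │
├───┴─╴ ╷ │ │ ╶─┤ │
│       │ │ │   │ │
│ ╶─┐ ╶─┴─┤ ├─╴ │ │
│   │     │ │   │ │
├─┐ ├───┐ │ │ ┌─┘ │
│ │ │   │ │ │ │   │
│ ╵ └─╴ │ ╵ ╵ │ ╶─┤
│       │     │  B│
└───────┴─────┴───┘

Directions: right, right, right, right, down, left, down, down, right, up, right, up, up, right, down, down, down, left, down, down, down, down, down, right, up, up, right, up, left, up, right, up, right, down, down, down, down, left, down, right
Number of turns: 24

Solution:

┌─────────┬───┬───┐
│A → → → ↓│↱ ↓│   │
│ ╷ ┌─┬─╴ │ ╷ │ ╶─┤
│ │ │ │↓ ↲│↑│↓│   │
├─┘ │ │ ┌─┘ │ │ ╷ │
│   │ │↓│↱ ↑│↓│ │ │
│ ╶─┤ │ ╵ ┌─┘ ├─┘ │
│   │ │↳ ↑│↓ ↲│↱ ↓│
├─╴ │ └───┤ ┌─┘ ╷ │
│   │     │↓│↱ ↑│↓│
├───┴─╴ ╷ │ │ ╶─┤ │
│       │ │↓│↑ ↰│↓│
│ ╶─┐ ╶─┴─┤ ├─╴ │ │
│   │     │↓│↱ ↑│↓│
├─┐ ├───┐ │ │ ┌─┘ │
│ │ │   │ │↓│↑│↓ ↲│
│ ╵ └─╴ │ ╵ ╵ │ ╶─┤
│       │  ↳ ↑│↳ B│
└───────┴─────┴───┘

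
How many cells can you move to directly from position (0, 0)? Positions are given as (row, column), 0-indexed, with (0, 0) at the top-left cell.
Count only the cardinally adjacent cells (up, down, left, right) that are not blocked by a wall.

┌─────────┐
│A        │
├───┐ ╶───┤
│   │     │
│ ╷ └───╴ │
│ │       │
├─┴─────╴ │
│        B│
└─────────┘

Checking passable neighbors of (0, 0):
Neighbors: (0, 1)
Count: 1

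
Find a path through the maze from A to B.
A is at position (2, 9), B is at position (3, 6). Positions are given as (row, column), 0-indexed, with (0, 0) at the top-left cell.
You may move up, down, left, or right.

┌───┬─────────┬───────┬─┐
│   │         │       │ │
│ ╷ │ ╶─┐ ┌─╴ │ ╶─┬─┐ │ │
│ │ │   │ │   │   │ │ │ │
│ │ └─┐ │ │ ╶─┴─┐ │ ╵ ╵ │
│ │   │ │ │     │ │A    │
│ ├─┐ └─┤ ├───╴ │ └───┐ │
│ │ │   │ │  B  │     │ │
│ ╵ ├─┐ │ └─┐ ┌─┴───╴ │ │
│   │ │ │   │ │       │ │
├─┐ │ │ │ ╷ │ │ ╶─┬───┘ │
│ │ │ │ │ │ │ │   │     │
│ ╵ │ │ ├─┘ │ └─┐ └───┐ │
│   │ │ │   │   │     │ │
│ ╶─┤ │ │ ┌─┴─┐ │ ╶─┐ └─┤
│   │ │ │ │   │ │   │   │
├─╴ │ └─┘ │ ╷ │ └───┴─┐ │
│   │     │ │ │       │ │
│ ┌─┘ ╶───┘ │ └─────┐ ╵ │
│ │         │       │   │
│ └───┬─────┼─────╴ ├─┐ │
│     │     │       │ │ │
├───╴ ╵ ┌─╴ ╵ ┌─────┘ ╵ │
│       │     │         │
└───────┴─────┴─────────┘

Finding the shortest path from (2, 9) to (3, 6):
Path length: 36 steps
Directions: right → up → up → left → left → left → down → right → down → down → right → right → down → left → left → left → down → right → down → right → right → down → right → down → down → left → up → left → left → left → up → up → left → up → up → up

Solution:

┌───┬─────────┬───────┬─┐
│   │         │↓ ← ← ↰│ │
│ ╷ │ ╶─┐ ┌─╴ │ ╶─┬─┐ │ │
│ │ │   │ │   │↳ ↓│ │↑│ │
│ │ └─┐ │ │ ╶─┴─┐ │ ╵ ╵ │
│ │   │ │ │     │↓│A ↑  │
│ ├─┐ └─┤ ├───╴ │ └───┐ │
│ │ │   │ │  B  │↳ → ↓│ │
│ ╵ ├─┐ │ └─┐ ┌─┴───╴ │ │
│   │ │ │   │↑│↓ ← ← ↲│ │
├─┐ │ │ │ ╷ │ │ ╶─┬───┘ │
│ │ │ │ │ │ │↑│↳ ↓│     │
│ ╵ │ │ ├─┘ │ └─┐ └───┐ │
│   │ │ │   │↑ ↰│↳ → ↓│ │
│ ╶─┤ │ │ ┌─┴─┐ │ ╶─┐ └─┤
│   │ │ │ │   │↑│   │↳ ↓│
├─╴ │ └─┘ │ ╷ │ └───┴─┐ │
│   │     │ │ │↑ ← ← ↰│↓│
│ ┌─┘ ╶───┘ │ └─────┐ ╵ │
│ │         │       │↑ ↲│
│ └───┬─────┼─────╴ ├─┐ │
│     │     │       │ │ │
├───╴ ╵ ┌─╴ ╵ ┌─────┘ ╵ │
│       │     │         │
└───────┴─────┴─────────┘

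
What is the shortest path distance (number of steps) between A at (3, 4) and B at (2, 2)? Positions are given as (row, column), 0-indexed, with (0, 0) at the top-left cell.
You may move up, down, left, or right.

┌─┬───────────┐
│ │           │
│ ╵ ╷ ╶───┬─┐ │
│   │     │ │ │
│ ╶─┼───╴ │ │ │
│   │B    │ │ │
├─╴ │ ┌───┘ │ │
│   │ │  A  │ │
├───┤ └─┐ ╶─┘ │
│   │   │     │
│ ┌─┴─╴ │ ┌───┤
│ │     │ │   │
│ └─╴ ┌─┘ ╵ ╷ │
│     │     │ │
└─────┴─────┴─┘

Finding path from (3, 4) to (2, 2):
Path: (3,4) → (4,4) → (4,5) → (4,6) → (3,6) → (2,6) → (1,6) → (0,6) → (0,5) → (0,4) → (0,3) → (0,2) → (1,2) → (1,3) → (1,4) → (2,4) → (2,3) → (2,2)
Distance: 17 steps

Solution:

┌─┬───────────┐
│ │  ↓ ← ← ← ↰│
│ ╵ ╷ ╶───┬─┐ │
│   │↳ → ↓│ │↑│
│ ╶─┼───╴ │ │ │
│   │B ← ↲│ │↑│
├─╴ │ ┌───┘ │ │
│   │ │  A  │↑│
├───┤ └─┐ ╶─┘ │
│   │   │↳ → ↑│
│ ┌─┴─╴ │ ┌───┤
│ │     │ │   │
│ └─╴ ┌─┘ ╵ ╷ │
│     │     │ │
└─────┴─────┴─┘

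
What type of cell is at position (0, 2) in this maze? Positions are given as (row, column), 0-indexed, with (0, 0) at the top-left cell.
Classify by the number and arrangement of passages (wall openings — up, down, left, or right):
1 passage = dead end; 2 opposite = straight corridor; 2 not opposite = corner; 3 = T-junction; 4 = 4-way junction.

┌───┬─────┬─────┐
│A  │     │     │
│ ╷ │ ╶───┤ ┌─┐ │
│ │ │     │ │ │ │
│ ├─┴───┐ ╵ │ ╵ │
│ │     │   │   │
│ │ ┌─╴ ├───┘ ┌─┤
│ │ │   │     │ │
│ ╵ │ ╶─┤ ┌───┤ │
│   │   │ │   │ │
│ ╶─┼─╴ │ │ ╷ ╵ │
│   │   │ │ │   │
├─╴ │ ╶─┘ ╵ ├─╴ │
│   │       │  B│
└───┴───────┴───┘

Checking cell at (0, 2):
Number of passages: 2
Cell type: corner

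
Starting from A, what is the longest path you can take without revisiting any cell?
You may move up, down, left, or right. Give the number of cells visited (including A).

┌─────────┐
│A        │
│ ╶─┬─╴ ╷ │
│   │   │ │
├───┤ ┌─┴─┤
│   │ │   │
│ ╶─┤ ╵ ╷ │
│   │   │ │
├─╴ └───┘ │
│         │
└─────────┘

Finding longest simple path using DFS:
Start: (0, 0)
Longest path visits 20 cells
Path: A → right → right → right → down → left → down → down → right → up → right → down → down → left → left → left → up → left → up → right

Solution:

┌─────────┐
│A → → ↓  │
│ ╶─┬─╴ ╷ │
│   │↓ ↲│ │
├───┤ ┌─┴─┤
│↱ B│↓│↱ ↓│
│ ╶─┤ ╵ ╷ │
│↑ ↰│↳ ↑│↓│
├─╴ └───┘ │
│  ↑ ← ← ↲│
└─────────┘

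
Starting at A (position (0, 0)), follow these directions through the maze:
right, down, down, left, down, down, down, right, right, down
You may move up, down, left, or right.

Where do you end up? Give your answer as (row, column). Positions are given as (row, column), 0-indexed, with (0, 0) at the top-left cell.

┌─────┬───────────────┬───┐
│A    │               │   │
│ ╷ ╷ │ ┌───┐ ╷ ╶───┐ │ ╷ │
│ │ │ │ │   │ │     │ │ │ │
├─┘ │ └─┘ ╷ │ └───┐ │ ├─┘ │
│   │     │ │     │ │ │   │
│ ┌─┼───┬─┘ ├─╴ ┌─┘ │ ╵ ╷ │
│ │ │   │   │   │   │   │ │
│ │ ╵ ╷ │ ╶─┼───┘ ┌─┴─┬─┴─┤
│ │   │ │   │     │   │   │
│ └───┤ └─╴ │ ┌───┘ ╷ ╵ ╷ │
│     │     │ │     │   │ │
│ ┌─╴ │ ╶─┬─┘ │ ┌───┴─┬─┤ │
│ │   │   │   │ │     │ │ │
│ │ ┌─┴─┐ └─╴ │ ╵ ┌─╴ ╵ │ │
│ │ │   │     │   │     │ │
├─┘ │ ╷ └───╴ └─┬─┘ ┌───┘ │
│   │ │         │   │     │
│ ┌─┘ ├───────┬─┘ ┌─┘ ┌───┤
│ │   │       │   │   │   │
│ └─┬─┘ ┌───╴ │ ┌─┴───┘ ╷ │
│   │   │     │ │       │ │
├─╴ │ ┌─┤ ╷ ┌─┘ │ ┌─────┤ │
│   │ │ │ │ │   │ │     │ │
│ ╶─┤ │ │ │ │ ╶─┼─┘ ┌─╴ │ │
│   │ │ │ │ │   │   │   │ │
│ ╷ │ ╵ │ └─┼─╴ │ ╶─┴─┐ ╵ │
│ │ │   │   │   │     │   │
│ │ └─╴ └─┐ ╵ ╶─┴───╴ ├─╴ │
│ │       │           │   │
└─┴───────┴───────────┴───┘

Following directions step by step:
Start: (0, 0)
  right: (0, 0) → (0, 1)
  down: (0, 1) → (1, 1)
  down: (1, 1) → (2, 1)
  left: (2, 1) → (2, 0)
  down: (2, 0) → (3, 0)
  down: (3, 0) → (4, 0)
  down: (4, 0) → (5, 0)
  right: (5, 0) → (5, 1)
  right: (5, 1) → (5, 2)
  down: (5, 2) → (6, 2)
Final position: (6, 2)

Path taken:

┌─────┬───────────────┬───┐
│A ↓  │               │   │
│ ╷ ╷ │ ┌───┐ ╷ ╶───┐ │ ╷ │
│ │↓│ │ │   │ │     │ │ │ │
├─┘ │ └─┘ ╷ │ └───┐ │ ├─┘ │
│↓ ↲│     │ │     │ │ │   │
│ ┌─┼───┬─┘ ├─╴ ┌─┘ │ ╵ ╷ │
│↓│ │   │   │   │   │   │ │
│ │ ╵ ╷ │ ╶─┼───┘ ┌─┴─┬─┴─┤
│↓│   │ │   │     │   │   │
│ └───┤ └─╴ │ ┌───┘ ╷ ╵ ╷ │
│↳ → ↓│     │ │     │   │ │
│ ┌─╴ │ ╶─┬─┘ │ ┌───┴─┬─┤ │
│ │  B│   │   │ │     │ │ │
│ │ ┌─┴─┐ └─╴ │ ╵ ┌─╴ ╵ │ │
│ │ │   │     │   │     │ │
├─┘ │ ╷ └───╴ └─┬─┘ ┌───┘ │
│   │ │         │   │     │
│ ┌─┘ ├───────┬─┘ ┌─┘ ┌───┤
│ │   │       │   │   │   │
│ └─┬─┘ ┌───╴ │ ┌─┴───┘ ╷ │
│   │   │     │ │       │ │
├─╴ │ ┌─┤ ╷ ┌─┘ │ ┌─────┤ │
│   │ │ │ │ │   │ │     │ │
│ ╶─┤ │ │ │ │ ╶─┼─┘ ┌─╴ │ │
│   │ │ │ │ │   │   │   │ │
│ ╷ │ ╵ │ └─┼─╴ │ ╶─┴─┐ ╵ │
│ │ │   │   │   │     │   │
│ │ └─╴ └─┐ ╵ ╶─┴───╴ ├─╴ │
│ │       │           │   │
└─┴───────┴───────────┴───┘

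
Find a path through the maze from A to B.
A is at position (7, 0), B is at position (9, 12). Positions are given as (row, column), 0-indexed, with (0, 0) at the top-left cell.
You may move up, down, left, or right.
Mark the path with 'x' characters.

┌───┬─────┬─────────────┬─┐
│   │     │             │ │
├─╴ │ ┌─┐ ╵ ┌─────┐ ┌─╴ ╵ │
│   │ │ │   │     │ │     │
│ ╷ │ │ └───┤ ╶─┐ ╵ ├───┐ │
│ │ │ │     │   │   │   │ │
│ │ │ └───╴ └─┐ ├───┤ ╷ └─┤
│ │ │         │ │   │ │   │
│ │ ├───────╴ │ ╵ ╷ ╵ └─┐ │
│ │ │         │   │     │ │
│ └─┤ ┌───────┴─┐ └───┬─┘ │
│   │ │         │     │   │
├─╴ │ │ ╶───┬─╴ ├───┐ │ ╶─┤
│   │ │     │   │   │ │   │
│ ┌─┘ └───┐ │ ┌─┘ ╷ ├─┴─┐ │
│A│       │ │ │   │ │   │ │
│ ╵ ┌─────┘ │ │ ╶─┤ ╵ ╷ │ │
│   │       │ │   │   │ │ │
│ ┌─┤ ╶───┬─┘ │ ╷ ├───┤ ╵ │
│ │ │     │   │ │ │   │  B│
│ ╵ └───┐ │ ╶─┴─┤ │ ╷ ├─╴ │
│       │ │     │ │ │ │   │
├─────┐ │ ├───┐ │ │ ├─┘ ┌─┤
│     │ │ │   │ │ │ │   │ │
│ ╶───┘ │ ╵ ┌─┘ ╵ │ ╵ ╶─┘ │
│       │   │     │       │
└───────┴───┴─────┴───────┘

Finding the shortest path from (7, 0) to (9, 12):
Path length: 56 steps
Directions: down → right → up → right → up → up → up → right → right → right → right → up → left → left → left → left → up → up → up → right → right → down → right → up → right → right → right → right → down → down → left → up → left → left → down → right → down → down → right → up → right → down → right → up → up → right → down → right → down → down → left → down → right → down → down → down

Solution:

┌───┬─────┬─────────────┬─┐
│   │x x x│x x x x x    │ │
├─╴ │ ┌─┐ ╵ ┌─────┐ ┌─╴ ╵ │
│   │x│ │x x│x x x│x│     │
│ ╷ │ │ └───┤ ╶─┐ ╵ ├───┐ │
│ │ │x│     │x x│x x│x x│ │
│ │ │ └───╴ └─┐ ├───┤ ╷ └─┤
│ │ │x x x x x│x│x x│x│x x│
│ │ ├───────╴ │ ╵ ╷ ╵ └─┐ │
│ │ │x x x x x│x x│x x  │x│
│ └─┤ ┌───────┴─┐ └───┬─┘ │
│   │x│         │     │x x│
├─╴ │ │ ╶───┬─╴ ├───┐ │ ╶─┤
│   │x│     │   │   │ │x x│
│ ┌─┘ └───┐ │ ┌─┘ ╷ ├─┴─┐ │
│A│x x    │ │ │   │ │   │x│
│ ╵ ┌─────┘ │ │ ╶─┤ ╵ ╷ │ │
│x x│       │ │   │   │ │x│
│ ┌─┤ ╶───┬─┘ │ ╷ ├───┤ ╵ │
│ │ │     │   │ │ │   │  B│
│ ╵ └───┐ │ ╶─┴─┤ │ ╷ ├─╴ │
│       │ │     │ │ │ │   │
├─────┐ │ ├───┐ │ │ ├─┘ ┌─┤
│     │ │ │   │ │ │ │   │ │
│ ╶───┘ │ ╵ ┌─┘ ╵ │ ╵ ╶─┘ │
│       │   │     │       │
└───────┴───┴─────┴───────┘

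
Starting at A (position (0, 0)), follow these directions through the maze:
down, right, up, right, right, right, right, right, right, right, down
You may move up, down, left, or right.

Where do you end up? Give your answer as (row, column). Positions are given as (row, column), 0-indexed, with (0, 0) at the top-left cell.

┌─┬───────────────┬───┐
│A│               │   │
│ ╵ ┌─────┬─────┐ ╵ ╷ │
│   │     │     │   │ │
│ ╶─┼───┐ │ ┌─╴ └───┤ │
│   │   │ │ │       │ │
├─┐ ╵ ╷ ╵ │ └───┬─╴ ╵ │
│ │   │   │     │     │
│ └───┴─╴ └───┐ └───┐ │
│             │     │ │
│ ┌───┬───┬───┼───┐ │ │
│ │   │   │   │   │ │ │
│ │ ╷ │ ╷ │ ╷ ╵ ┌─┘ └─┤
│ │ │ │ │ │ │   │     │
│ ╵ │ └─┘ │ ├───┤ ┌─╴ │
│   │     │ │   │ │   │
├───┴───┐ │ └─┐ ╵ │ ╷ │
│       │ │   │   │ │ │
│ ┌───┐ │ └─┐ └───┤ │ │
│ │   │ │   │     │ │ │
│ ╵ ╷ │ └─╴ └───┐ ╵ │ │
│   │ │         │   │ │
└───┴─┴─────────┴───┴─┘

Following directions step by step:
Start: (0, 0)
  down: (0, 0) → (1, 0)
  right: (1, 0) → (1, 1)
  up: (1, 1) → (0, 1)
  right: (0, 1) → (0, 2)
  right: (0, 2) → (0, 3)
  right: (0, 3) → (0, 4)
  right: (0, 4) → (0, 5)
  right: (0, 5) → (0, 6)
  right: (0, 6) → (0, 7)
  right: (0, 7) → (0, 8)
  down: (0, 8) → (1, 8)
Final position: (1, 8)

Path taken:

┌─┬───────────────┬───┐
│A│↱ → → → → → → ↓│   │
│ ╵ ┌─────┬─────┐ ╵ ╷ │
│↳ ↑│     │     │B  │ │
│ ╶─┼───┐ │ ┌─╴ └───┤ │
│   │   │ │ │       │ │
├─┐ ╵ ╷ ╵ │ └───┬─╴ ╵ │
│ │   │   │     │     │
│ └───┴─╴ └───┐ └───┐ │
│             │     │ │
│ ┌───┬───┬───┼───┐ │ │
│ │   │   │   │   │ │ │
│ │ ╷ │ ╷ │ ╷ ╵ ┌─┘ └─┤
│ │ │ │ │ │ │   │     │
│ ╵ │ └─┘ │ ├───┤ ┌─╴ │
│   │     │ │   │ │   │
├───┴───┐ │ └─┐ ╵ │ ╷ │
│       │ │   │   │ │ │
│ ┌───┐ │ └─┐ └───┤ │ │
│ │   │ │   │     │ │ │
│ ╵ ╷ │ └─╴ └───┐ ╵ │ │
│   │ │         │   │ │
└───┴─┴─────────┴───┴─┘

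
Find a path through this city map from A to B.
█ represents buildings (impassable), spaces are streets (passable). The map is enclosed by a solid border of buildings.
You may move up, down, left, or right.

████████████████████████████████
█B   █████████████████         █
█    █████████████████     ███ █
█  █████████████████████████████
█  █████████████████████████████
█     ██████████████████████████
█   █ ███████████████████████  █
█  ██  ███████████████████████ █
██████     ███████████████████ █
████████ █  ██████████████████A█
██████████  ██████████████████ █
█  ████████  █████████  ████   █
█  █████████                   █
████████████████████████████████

Finding the shortest path from A to B:
Movement: cardinal only
Path length: 43 steps
Directions: down → down → down → left → left → left → left → left → left → left → left → left → left → left → left → left → left → left → left → left → left → up → left → up → up → left → up → left → left → left → left → up → left → up → up → left → left → left → up → up → up → up → left

Solution:

████████████████████████████████
█B↰  █████████████████         █
█ ↑  █████████████████     ███ █
█ ↑█████████████████████████████
█ ↑█████████████████████████████
█ ↑←←↰██████████████████████████
█   █↑███████████████████████  █
█  ██↑↰███████████████████████ █
██████↑←←←↰███████████████████ █
████████ █↑↰██████████████████A█
██████████ ↑██████████████████↓█
█  ████████↑↰█████████  ████  ↓█
█  █████████↑←←←←←←←←←←←←←←←←←↲█
████████████████████████████████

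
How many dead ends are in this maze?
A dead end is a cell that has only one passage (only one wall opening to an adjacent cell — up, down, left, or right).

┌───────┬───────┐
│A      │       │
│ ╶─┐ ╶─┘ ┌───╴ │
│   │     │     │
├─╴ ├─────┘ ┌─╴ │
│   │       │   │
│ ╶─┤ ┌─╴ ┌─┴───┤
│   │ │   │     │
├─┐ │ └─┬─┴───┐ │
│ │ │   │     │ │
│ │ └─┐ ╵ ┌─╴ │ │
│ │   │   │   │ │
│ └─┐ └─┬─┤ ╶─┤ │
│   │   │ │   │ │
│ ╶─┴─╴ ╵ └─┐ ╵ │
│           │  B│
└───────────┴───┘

Checking each cell for number of passages:

Dead ends found at positions:
  (0, 3)
  (2, 6)
  (3, 3)
  (3, 5)
  (4, 0)
  (6, 1)
  (6, 4)
  (7, 5)
Total dead ends: 8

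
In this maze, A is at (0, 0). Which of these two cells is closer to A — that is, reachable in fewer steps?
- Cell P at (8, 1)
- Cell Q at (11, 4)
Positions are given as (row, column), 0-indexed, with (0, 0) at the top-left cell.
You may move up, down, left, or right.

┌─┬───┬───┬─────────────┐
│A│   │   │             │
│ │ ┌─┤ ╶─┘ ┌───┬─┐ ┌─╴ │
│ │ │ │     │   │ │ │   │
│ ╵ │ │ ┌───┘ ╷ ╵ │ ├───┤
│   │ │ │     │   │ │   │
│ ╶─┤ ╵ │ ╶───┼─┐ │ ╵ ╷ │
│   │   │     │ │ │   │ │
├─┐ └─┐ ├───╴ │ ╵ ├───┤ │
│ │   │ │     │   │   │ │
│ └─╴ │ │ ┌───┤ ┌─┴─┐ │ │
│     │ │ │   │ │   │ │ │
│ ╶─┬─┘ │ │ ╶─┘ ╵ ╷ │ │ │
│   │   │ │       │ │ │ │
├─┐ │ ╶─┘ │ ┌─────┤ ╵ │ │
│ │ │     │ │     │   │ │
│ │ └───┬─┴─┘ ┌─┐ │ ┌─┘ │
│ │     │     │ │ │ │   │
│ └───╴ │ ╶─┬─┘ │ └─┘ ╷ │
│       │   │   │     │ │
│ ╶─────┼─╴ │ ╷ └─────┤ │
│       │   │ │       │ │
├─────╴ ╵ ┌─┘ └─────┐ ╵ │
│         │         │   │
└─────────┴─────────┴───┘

Shortest path A → P at (8, 1): 13 steps
Shortest path A → Q at (11, 4): 25 steps

P is closer (13 steps vs 25 steps).

Path to P:

┌─┬───┬───┬─────────────┐
│A│   │   │             │
│ │ ┌─┤ ╶─┘ ┌───┬─┐ ┌─╴ │
│↓│ │ │     │   │ │ │   │
│ ╵ │ │ ┌───┘ ╷ ╵ │ ├───┤
│↓  │ │ │     │   │ │   │
│ ╶─┤ ╵ │ ╶───┼─┐ │ ╵ ╷ │
│↳ ↓│   │     │ │ │   │ │
├─┐ └─┐ ├───╴ │ ╵ ├───┤ │
│ │↳ ↓│ │     │   │   │ │
│ └─╴ │ │ ┌───┤ ┌─┴─┐ │ │
│↓ ← ↲│ │ │   │ │   │ │ │
│ ╶─┬─┘ │ │ ╶─┘ ╵ ╷ │ │ │
│↳ ↓│   │ │       │ │ │ │
├─┐ │ ╶─┘ │ ┌─────┤ ╵ │ │
│ │↓│     │ │     │   │ │
│ │ └───┬─┴─┘ ┌─┐ │ ┌─┘ │
│ │P    │     │ │ │ │   │
│ └───╴ │ ╶─┬─┘ │ └─┘ ╷ │
│       │   │   │     │ │
│ ╶─────┼─╴ │ ╷ └─────┤ │
│       │   │ │       │ │
├─────╴ ╵ ┌─┘ └─────┐ ╵ │
│         │         │   │
└─────────┴─────────┴───┘

Path to Q:

┌─┬───┬───┬─────────────┐
│A│   │   │             │
│ │ ┌─┤ ╶─┘ ┌───┬─┐ ┌─╴ │
│↓│ │ │     │   │ │ │   │
│ ╵ │ │ ┌───┘ ╷ ╵ │ ├───┤
│↓  │ │ │     │   │ │   │
│ ╶─┤ ╵ │ ╶───┼─┐ │ ╵ ╷ │
│↳ ↓│   │     │ │ │   │ │
├─┐ └─┐ ├───╴ │ ╵ ├───┤ │
│ │↳ ↓│ │     │   │   │ │
│ └─╴ │ │ ┌───┤ ┌─┴─┐ │ │
│↓ ← ↲│ │ │   │ │   │ │ │
│ ╶─┬─┘ │ │ ╶─┘ ╵ ╷ │ │ │
│↳ ↓│   │ │       │ │ │ │
├─┐ │ ╶─┘ │ ┌─────┤ ╵ │ │
│ │↓│     │ │     │   │ │
│ │ └───┬─┴─┘ ┌─┐ │ ┌─┘ │
│ │↳ → ↓│     │ │ │ │   │
│ └───╴ │ ╶─┬─┘ │ └─┘ ╷ │
│↓ ← ← ↲│   │   │     │ │
│ ╶─────┼─╴ │ ╷ └─────┤ │
│↳ → → ↓│   │ │       │ │
├─────╴ ╵ ┌─┘ └─────┐ ╵ │
│      ↳ Q│         │   │
└─────────┴─────────┴───┘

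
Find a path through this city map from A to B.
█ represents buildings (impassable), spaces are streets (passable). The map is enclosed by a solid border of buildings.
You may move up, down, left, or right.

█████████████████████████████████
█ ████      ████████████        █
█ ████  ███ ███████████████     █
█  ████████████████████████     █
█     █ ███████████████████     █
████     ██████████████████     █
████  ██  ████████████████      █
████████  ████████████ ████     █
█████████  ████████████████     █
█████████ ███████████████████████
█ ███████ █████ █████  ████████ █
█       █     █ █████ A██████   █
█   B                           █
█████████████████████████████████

Finding the shortest path from A to B:
Movement: cardinal only
Path length: 19 steps
Directions: down → left → left → left → left → left → left → left → left → left → left → left → left → left → left → left → left → left → left

Solution:

█████████████████████████████████
█ ████      ████████████        █
█ ████  ███ ███████████████     █
█  ████████████████████████     █
█     █ ███████████████████     █
████     ██████████████████     █
████  ██  ████████████████      █
████████  ████████████ ████     █
█████████  ████████████████     █
█████████ ███████████████████████
█ ███████ █████ █████  ████████ █
█       █     █ █████ A██████   █
█   B←←←←←←←←←←←←←←←←←↲         █
█████████████████████████████████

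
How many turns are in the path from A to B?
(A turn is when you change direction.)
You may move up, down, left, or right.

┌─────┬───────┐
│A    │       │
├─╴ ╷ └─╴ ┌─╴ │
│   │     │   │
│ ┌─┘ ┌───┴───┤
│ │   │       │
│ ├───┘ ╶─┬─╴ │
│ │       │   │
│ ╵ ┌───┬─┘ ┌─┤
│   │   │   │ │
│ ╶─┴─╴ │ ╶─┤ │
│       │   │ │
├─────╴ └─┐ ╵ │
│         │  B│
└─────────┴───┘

Directions: right, down, left, down, down, down, right, up, right, right, up, right, right, right, down, left, down, left, down, right, down, right
Number of turns: 16

Solution:

┌─────┬───────┐
│A ↓  │       │
├─╴ ╷ └─╴ ┌─╴ │
│↓ ↲│     │   │
│ ┌─┘ ┌───┴───┤
│↓│   │↱ → → ↓│
│ ├───┘ ╶─┬─╴ │
│↓│↱ → ↑  │↓ ↲│
│ ╵ ┌───┬─┘ ┌─┤
│↳ ↑│   │↓ ↲│ │
│ ╶─┴─╴ │ ╶─┤ │
│       │↳ ↓│ │
├─────╴ └─┐ ╵ │
│         │↳ B│
└─────────┴───┘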